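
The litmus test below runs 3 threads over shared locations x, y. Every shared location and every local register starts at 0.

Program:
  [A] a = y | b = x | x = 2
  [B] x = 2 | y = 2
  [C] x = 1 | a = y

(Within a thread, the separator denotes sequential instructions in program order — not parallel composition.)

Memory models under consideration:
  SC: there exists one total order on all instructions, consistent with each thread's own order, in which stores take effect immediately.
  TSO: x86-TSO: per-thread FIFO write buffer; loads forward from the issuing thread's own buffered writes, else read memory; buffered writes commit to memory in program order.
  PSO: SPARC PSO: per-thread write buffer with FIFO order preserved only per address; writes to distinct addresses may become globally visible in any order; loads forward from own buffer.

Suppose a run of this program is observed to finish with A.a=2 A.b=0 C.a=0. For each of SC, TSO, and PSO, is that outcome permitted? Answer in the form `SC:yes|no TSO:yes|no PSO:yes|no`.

SC:no TSO:no PSO:yes

outcome vector order: (A.a,A.b,C.a)
SC (10): 0/0/0, 0/0/2, 0/1/0, 0/1/2, 0/2/0, 0/2/2, 2/1/0, 2/1/2, 2/2/0, 2/2/2
TSO (10): 0/0/0, 0/0/2, 0/1/0, 0/1/2, 0/2/0, 0/2/2, 2/1/0, 2/1/2, 2/2/0, 2/2/2
PSO (12): 0/0/0, 0/0/2, 0/1/0, 0/1/2, 0/2/0, 0/2/2, 2/0/0, 2/0/2, 2/1/0, 2/1/2, 2/2/0, 2/2/2
target 2/0/0 ∈ {PSO}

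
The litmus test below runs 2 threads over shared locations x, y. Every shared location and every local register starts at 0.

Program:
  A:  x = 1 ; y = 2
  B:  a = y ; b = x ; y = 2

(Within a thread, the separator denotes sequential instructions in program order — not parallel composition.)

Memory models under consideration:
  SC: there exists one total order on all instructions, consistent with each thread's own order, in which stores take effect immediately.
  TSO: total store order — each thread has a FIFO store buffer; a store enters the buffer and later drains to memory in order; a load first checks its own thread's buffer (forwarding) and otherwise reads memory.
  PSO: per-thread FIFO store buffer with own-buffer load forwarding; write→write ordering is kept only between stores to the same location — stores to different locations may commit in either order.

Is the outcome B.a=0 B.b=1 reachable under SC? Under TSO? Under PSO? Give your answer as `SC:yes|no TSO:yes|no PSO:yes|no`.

outcome vector order: (B.a,B.b)
under SC → 00 01 21
under TSO → 00 01 21
under PSO → 00 01 20 21
target 01 ∈ {SC,TSO,PSO}

SC:yes TSO:yes PSO:yes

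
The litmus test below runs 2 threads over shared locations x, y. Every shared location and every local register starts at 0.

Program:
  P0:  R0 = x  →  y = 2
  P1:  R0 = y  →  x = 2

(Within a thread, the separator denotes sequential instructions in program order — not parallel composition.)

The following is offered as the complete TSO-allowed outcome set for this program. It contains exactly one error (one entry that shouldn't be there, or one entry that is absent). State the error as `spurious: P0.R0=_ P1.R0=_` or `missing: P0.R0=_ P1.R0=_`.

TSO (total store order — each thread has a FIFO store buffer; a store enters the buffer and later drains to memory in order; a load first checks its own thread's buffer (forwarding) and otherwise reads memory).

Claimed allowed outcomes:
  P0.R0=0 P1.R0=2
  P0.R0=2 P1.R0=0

outcome vector order: (P0.R0,P1.R0)
TSO: 3 outcomes — {0/0, 0/2, 2/0}
TSO∖claimed = {0/0}

missing: P0.R0=0 P1.R0=0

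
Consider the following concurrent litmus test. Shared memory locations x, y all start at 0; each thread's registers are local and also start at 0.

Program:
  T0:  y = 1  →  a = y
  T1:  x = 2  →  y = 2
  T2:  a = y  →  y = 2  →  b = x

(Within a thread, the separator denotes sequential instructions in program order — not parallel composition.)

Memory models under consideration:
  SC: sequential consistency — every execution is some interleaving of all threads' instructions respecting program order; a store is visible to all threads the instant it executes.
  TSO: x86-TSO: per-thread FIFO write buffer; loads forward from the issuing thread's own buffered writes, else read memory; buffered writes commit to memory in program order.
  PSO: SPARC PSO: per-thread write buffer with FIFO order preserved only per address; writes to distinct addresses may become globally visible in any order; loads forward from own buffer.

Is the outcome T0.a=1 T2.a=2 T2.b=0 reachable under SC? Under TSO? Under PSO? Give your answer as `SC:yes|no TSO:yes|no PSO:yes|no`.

outcome vector order: (T0.a,T2.a,T2.b)
SC: 10 outcomes — {100, 102, 110, 112, 122, 200, 202, 210, 212, 222}
TSO: 10 outcomes — {100, 102, 110, 112, 122, 200, 202, 210, 212, 222}
PSO: 12 outcomes — {100, 102, 110, 112, 120, 122, 200, 202, 210, 212, 220, 222}
target 120 ∈ {PSO}

SC:no TSO:no PSO:yes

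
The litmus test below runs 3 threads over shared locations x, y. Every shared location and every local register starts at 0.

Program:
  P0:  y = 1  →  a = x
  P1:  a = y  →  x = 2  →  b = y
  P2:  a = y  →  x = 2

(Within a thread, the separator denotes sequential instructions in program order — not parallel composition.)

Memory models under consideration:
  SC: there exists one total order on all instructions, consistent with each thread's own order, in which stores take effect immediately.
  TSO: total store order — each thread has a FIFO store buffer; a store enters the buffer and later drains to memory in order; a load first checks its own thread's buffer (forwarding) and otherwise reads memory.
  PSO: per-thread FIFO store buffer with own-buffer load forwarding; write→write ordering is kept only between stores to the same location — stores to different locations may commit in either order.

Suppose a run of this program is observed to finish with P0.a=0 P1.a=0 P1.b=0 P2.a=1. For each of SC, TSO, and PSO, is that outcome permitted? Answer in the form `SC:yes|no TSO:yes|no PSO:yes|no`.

SC:no TSO:yes PSO:yes

outcome vector order: (P0.a,P1.a,P1.b,P2.a)
under SC → 0/0/1/0; 0/0/1/1; 0/1/1/0; 0/1/1/1; 2/0/0/0; 2/0/0/1; 2/0/1/0; 2/0/1/1; 2/1/1/0; 2/1/1/1
under TSO → 0/0/0/0; 0/0/0/1; 0/0/1/0; 0/0/1/1; 0/1/1/0; 0/1/1/1; 2/0/0/0; 2/0/0/1; 2/0/1/0; 2/0/1/1; 2/1/1/0; 2/1/1/1
under PSO → 0/0/0/0; 0/0/0/1; 0/0/1/0; 0/0/1/1; 0/1/1/0; 0/1/1/1; 2/0/0/0; 2/0/0/1; 2/0/1/0; 2/0/1/1; 2/1/1/0; 2/1/1/1
target 0/0/0/1 ∈ {TSO,PSO}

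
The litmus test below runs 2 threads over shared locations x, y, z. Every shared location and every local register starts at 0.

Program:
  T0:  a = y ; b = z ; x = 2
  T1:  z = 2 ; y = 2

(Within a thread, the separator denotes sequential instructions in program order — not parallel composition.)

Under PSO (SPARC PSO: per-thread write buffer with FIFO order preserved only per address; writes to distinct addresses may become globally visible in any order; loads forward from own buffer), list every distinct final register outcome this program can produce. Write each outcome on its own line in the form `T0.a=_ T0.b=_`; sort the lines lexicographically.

outcome vector order: (T0.a,T0.b)
|PSO outcomes| = 4

T0.a=0 T0.b=0
T0.a=0 T0.b=2
T0.a=2 T0.b=0
T0.a=2 T0.b=2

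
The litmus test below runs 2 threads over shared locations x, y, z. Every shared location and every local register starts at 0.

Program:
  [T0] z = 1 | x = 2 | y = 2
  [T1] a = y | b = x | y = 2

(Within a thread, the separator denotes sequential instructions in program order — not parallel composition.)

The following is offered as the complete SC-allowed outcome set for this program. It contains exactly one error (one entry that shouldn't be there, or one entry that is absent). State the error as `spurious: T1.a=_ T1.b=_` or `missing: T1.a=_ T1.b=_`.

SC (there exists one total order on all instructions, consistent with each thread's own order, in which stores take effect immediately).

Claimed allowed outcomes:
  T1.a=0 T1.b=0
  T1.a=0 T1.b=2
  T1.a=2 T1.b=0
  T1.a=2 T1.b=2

spurious: T1.a=2 T1.b=0

outcome vector order: (T1.a,T1.b)
under SC → (0,0) (0,2) (2,2)
claimed∖SC = {(2,0)}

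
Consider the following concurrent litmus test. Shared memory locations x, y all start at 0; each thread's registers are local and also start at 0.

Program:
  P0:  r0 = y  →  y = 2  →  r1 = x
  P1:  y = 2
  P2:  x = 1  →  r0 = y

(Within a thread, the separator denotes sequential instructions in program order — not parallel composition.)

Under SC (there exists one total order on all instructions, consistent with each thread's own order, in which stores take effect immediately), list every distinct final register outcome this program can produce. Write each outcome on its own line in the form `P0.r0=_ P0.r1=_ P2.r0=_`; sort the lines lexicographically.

P0.r0=0 P0.r1=0 P2.r0=2
P0.r0=0 P0.r1=1 P2.r0=0
P0.r0=0 P0.r1=1 P2.r0=2
P0.r0=2 P0.r1=0 P2.r0=2
P0.r0=2 P0.r1=1 P2.r0=0
P0.r0=2 P0.r1=1 P2.r0=2

outcome vector order: (P0.r0,P0.r1,P2.r0)
|SC outcomes| = 6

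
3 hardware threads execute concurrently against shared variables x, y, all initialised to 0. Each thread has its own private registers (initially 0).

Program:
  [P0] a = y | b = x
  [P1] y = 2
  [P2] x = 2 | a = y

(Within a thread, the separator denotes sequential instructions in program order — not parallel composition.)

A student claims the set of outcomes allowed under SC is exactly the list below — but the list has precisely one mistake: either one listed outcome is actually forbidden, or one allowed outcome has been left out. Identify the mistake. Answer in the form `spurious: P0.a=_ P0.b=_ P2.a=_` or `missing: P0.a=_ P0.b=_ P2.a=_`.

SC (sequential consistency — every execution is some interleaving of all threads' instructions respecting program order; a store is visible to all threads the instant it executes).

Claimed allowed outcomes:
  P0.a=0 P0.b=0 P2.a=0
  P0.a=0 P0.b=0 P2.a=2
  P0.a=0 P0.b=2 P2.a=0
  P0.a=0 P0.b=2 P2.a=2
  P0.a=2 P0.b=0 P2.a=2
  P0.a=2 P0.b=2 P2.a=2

missing: P0.a=2 P0.b=2 P2.a=0

outcome vector order: (P0.a,P0.b,P2.a)
under SC → 0/0/0, 0/0/2, 0/2/0, 0/2/2, 2/0/2, 2/2/0, 2/2/2
SC∖claimed = {2/2/0}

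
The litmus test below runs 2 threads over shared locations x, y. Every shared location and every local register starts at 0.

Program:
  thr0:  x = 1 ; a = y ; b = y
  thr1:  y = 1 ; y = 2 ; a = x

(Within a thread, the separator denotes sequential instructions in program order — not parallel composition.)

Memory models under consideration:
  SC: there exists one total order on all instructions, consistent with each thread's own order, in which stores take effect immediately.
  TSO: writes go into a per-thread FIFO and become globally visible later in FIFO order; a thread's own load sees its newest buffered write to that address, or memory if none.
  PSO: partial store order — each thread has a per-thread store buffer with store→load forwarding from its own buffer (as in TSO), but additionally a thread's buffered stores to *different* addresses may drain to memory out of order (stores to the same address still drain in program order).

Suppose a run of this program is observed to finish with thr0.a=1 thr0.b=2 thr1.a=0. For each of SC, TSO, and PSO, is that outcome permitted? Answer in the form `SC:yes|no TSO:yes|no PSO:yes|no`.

outcome vector order: (thr0.a,thr0.b,thr1.a)
SC (7): <0 0 1> <0 1 1> <0 2 1> <1 1 1> <1 2 1> <2 2 0> <2 2 1>
TSO (12): <0 0 0> <0 0 1> <0 1 0> <0 1 1> <0 2 0> <0 2 1> <1 1 0> <1 1 1> <1 2 0> <1 2 1> <2 2 0> <2 2 1>
PSO (12): <0 0 0> <0 0 1> <0 1 0> <0 1 1> <0 2 0> <0 2 1> <1 1 0> <1 1 1> <1 2 0> <1 2 1> <2 2 0> <2 2 1>
target <1 2 0> ∈ {TSO,PSO}

SC:no TSO:yes PSO:yes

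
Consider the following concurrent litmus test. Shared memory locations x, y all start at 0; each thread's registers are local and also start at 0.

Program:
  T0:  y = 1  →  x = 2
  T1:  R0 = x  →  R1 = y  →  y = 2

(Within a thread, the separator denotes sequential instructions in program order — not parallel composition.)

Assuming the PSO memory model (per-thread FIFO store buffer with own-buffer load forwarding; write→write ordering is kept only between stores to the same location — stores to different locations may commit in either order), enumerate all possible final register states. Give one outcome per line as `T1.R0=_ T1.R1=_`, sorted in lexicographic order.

T1.R0=0 T1.R1=0
T1.R0=0 T1.R1=1
T1.R0=2 T1.R1=0
T1.R0=2 T1.R1=1

outcome vector order: (T1.R0,T1.R1)
|PSO outcomes| = 4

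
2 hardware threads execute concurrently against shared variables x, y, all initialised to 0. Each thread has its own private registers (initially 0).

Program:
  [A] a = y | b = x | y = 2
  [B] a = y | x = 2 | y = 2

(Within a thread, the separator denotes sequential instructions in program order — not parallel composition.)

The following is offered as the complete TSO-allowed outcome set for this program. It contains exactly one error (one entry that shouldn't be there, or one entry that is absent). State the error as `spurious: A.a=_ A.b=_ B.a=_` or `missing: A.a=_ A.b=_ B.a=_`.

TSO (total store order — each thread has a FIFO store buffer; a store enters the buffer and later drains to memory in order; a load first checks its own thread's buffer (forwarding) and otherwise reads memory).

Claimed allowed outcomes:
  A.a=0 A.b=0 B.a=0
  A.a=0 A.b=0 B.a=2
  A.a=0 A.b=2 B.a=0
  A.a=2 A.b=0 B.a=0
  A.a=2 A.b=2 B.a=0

spurious: A.a=2 A.b=0 B.a=0

outcome vector order: (A.a,A.b,B.a)
TSO (4): 000; 002; 020; 220
claimed∖TSO = {200}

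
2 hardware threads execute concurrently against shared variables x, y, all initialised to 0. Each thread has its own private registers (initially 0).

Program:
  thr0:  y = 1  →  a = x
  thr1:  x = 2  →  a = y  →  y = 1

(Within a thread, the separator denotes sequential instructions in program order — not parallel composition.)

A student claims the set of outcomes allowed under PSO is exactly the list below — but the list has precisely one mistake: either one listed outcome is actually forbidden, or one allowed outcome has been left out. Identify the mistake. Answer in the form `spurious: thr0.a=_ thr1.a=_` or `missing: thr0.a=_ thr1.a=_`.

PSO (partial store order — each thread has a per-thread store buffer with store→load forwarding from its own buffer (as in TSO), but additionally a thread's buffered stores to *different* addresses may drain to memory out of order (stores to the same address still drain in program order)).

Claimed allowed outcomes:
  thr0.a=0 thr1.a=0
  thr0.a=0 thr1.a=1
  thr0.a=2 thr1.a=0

outcome vector order: (thr0.a,thr1.a)
PSO: 4 outcomes — {(0,0), (0,1), (2,0), (2,1)}
PSO∖claimed = {(2,1)}

missing: thr0.a=2 thr1.a=1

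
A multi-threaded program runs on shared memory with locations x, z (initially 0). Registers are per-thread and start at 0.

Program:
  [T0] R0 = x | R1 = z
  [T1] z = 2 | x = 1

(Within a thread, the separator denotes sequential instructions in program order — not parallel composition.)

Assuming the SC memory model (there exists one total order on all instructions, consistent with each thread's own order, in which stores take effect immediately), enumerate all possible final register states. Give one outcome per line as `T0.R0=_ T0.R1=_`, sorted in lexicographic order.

T0.R0=0 T0.R1=0
T0.R0=0 T0.R1=2
T0.R0=1 T0.R1=2

outcome vector order: (T0.R0,T0.R1)
|SC outcomes| = 3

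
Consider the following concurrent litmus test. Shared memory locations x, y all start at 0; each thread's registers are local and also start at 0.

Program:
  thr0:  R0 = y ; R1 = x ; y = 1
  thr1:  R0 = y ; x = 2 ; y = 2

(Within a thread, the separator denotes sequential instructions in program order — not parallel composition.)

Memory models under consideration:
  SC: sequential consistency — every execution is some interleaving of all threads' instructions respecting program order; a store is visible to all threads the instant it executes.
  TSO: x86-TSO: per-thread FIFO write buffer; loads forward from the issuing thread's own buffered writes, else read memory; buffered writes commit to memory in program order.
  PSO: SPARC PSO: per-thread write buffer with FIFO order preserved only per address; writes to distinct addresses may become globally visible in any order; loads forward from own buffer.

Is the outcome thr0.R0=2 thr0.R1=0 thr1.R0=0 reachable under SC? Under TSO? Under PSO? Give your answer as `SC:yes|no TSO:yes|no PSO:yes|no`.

SC:no TSO:no PSO:yes

outcome vector order: (thr0.R0,thr0.R1,thr1.R0)
under SC → 000; 001; 020; 220
under TSO → 000; 001; 020; 220
under PSO → 000; 001; 020; 200; 220
target 200 ∈ {PSO}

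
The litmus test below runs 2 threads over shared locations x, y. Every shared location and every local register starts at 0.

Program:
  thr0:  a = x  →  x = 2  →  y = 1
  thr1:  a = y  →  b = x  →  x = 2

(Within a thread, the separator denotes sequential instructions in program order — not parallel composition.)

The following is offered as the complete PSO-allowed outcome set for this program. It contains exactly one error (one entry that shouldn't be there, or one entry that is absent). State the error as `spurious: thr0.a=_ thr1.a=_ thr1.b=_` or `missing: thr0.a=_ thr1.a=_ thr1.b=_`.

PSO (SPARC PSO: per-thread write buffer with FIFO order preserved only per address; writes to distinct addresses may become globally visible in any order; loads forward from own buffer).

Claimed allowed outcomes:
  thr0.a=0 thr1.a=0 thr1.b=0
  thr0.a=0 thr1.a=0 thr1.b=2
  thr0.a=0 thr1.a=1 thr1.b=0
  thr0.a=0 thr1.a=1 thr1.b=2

missing: thr0.a=2 thr1.a=0 thr1.b=0

outcome vector order: (thr0.a,thr1.a,thr1.b)
[PSO] allowed = {000, 002, 010, 012, 200}
PSO∖claimed = {200}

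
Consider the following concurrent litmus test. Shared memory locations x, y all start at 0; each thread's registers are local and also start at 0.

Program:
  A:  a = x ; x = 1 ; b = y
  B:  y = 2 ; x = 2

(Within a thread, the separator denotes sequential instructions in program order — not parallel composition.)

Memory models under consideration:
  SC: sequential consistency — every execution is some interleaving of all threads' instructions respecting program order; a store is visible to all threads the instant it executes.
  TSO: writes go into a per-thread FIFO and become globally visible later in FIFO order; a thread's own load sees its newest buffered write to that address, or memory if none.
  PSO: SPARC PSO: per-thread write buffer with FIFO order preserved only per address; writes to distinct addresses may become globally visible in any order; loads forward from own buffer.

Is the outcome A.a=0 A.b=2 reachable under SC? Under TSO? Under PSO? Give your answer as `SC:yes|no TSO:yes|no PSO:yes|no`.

SC:yes TSO:yes PSO:yes

outcome vector order: (A.a,A.b)
SC (3): <0 0> <0 2> <2 2>
TSO (3): <0 0> <0 2> <2 2>
PSO (4): <0 0> <0 2> <2 0> <2 2>
target <0 2> ∈ {SC,TSO,PSO}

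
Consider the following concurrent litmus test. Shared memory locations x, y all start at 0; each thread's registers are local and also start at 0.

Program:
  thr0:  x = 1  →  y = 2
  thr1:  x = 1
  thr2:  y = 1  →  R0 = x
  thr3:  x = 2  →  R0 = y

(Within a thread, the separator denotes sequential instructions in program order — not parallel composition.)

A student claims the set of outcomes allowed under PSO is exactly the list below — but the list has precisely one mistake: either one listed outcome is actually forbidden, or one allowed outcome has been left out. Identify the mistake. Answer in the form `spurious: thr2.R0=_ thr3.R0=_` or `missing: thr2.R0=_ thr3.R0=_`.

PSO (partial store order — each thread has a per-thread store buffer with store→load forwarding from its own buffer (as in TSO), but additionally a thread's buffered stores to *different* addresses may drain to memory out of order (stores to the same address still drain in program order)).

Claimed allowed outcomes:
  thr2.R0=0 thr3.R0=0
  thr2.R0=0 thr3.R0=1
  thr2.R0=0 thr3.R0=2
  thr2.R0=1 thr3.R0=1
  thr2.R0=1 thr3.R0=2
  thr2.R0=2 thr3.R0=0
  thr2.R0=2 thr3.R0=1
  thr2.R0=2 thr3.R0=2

outcome vector order: (thr2.R0,thr3.R0)
[PSO] allowed = {(0,0); (0,1); (0,2); (1,0); (1,1); (1,2); (2,0); (2,1); (2,2)}
PSO∖claimed = {(1,0)}

missing: thr2.R0=1 thr3.R0=0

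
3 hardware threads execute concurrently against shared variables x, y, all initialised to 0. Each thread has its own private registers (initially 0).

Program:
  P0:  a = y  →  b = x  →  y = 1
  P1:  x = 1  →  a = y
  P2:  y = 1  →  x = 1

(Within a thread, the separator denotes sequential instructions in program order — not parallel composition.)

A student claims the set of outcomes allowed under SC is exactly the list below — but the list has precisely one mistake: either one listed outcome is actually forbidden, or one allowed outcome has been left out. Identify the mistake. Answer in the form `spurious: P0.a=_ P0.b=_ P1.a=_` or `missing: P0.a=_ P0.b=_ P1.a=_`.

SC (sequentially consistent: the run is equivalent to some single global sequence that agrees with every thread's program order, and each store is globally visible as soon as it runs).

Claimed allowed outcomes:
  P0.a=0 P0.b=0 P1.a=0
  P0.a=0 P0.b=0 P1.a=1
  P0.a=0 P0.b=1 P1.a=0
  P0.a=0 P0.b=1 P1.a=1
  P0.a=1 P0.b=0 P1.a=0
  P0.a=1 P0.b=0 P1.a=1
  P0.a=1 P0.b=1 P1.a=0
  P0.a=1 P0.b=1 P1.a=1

spurious: P0.a=1 P0.b=0 P1.a=0

outcome vector order: (P0.a,P0.b,P1.a)
under SC → (0,0,0) (0,0,1) (0,1,0) (0,1,1) (1,0,1) (1,1,0) (1,1,1)
claimed∖SC = {(1,0,0)}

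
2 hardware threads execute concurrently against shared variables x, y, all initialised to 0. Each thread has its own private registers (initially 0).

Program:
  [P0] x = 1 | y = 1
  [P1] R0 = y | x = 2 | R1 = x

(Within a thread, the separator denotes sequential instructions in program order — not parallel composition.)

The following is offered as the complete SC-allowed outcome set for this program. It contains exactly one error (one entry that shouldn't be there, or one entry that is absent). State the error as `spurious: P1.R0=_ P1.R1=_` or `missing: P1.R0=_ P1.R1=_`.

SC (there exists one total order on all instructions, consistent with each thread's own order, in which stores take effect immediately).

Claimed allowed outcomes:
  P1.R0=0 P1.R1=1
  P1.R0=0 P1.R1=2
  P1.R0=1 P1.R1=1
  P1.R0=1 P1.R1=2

outcome vector order: (P1.R0,P1.R1)
SC: 3 outcomes — {<0 1>; <0 2>; <1 2>}
claimed∖SC = {<1 1>}

spurious: P1.R0=1 P1.R1=1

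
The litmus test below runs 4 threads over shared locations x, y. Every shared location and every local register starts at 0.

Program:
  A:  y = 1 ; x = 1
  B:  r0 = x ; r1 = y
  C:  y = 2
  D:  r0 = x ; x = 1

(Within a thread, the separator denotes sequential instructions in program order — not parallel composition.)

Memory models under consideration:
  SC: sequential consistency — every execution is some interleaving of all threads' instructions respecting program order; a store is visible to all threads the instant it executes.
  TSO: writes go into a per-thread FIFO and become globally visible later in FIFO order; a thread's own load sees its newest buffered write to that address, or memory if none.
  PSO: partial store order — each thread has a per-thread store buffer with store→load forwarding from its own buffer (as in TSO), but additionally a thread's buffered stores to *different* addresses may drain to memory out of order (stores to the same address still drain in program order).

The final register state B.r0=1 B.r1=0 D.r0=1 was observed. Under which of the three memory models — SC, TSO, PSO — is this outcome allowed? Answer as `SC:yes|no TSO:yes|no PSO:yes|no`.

outcome vector order: (B.r0,B.r1,D.r0)
[SC] allowed = {(0,0,0), (0,0,1), (0,1,0), (0,1,1), (0,2,0), (0,2,1), (1,0,0), (1,1,0), (1,1,1), (1,2,0), (1,2,1)}
[TSO] allowed = {(0,0,0), (0,0,1), (0,1,0), (0,1,1), (0,2,0), (0,2,1), (1,0,0), (1,1,0), (1,1,1), (1,2,0), (1,2,1)}
[PSO] allowed = {(0,0,0), (0,0,1), (0,1,0), (0,1,1), (0,2,0), (0,2,1), (1,0,0), (1,0,1), (1,1,0), (1,1,1), (1,2,0), (1,2,1)}
target (1,0,1) ∈ {PSO}

SC:no TSO:no PSO:yes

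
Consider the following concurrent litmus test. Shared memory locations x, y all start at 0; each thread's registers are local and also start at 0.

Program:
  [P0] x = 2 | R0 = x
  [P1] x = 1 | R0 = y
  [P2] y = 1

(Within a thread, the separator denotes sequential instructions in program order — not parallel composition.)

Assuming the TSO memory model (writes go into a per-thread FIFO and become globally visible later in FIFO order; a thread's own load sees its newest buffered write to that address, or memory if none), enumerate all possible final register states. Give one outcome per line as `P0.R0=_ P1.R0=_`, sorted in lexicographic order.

outcome vector order: (P0.R0,P1.R0)
|TSO outcomes| = 4

P0.R0=1 P1.R0=0
P0.R0=1 P1.R0=1
P0.R0=2 P1.R0=0
P0.R0=2 P1.R0=1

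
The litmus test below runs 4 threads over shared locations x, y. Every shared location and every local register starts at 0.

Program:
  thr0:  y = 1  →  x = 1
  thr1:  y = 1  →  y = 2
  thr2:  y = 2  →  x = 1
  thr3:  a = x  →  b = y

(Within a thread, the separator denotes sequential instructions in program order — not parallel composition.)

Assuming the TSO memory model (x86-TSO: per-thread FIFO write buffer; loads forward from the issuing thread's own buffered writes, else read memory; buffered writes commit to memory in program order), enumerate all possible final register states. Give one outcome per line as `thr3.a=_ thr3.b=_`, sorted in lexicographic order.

thr3.a=0 thr3.b=0
thr3.a=0 thr3.b=1
thr3.a=0 thr3.b=2
thr3.a=1 thr3.b=1
thr3.a=1 thr3.b=2

outcome vector order: (thr3.a,thr3.b)
|TSO outcomes| = 5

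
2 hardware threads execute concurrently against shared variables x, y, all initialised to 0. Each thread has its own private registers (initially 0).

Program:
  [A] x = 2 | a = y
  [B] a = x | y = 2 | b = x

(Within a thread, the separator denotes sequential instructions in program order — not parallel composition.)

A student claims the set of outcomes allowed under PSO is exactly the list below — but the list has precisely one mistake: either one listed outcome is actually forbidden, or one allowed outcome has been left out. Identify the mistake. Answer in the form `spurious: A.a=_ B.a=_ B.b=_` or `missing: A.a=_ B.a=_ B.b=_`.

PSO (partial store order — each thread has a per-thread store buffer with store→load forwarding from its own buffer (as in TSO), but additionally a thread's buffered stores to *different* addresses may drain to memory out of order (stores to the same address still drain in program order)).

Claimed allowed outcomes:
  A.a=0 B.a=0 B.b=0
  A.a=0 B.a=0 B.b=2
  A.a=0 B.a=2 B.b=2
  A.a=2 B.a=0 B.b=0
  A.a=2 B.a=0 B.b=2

outcome vector order: (A.a,B.a,B.b)
PSO: 6 outcomes — {000 002 022 200 202 222}
PSO∖claimed = {222}

missing: A.a=2 B.a=2 B.b=2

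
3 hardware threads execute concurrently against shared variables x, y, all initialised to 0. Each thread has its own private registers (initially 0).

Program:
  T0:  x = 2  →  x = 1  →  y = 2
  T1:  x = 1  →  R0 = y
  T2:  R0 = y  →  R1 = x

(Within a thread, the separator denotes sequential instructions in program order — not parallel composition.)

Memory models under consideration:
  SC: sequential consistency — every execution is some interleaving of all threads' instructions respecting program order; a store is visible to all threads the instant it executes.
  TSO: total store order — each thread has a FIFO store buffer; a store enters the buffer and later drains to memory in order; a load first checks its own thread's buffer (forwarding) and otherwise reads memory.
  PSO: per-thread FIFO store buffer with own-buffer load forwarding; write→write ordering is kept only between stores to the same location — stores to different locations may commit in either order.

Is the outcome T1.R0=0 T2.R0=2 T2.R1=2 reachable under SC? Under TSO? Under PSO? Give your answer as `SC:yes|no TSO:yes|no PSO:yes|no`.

SC:no TSO:no PSO:yes

outcome vector order: (T1.R0,T2.R0,T2.R1)
SC (8): 000, 001, 002, 021, 200, 201, 202, 221
TSO (8): 000, 001, 002, 021, 200, 201, 202, 221
PSO (12): 000, 001, 002, 020, 021, 022, 200, 201, 202, 220, 221, 222
target 022 ∈ {PSO}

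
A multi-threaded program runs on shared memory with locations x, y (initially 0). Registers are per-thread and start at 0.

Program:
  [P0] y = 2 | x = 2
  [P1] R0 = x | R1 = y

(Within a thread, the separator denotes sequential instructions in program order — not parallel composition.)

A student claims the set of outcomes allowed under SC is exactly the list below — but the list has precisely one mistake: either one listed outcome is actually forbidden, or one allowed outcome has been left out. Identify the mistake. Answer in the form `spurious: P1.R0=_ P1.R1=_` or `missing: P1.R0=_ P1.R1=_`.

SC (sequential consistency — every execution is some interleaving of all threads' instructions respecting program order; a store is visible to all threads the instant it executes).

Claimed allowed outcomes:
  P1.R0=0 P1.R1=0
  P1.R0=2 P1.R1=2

missing: P1.R0=0 P1.R1=2

outcome vector order: (P1.R0,P1.R1)
SC (3): 0/0; 0/2; 2/2
SC∖claimed = {0/2}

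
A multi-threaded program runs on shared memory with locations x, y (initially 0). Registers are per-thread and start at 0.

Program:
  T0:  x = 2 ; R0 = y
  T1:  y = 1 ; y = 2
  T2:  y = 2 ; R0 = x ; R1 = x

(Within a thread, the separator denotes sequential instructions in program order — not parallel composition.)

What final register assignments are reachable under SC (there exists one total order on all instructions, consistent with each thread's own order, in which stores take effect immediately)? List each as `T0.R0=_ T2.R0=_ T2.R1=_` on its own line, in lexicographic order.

outcome vector order: (T0.R0,T2.R0,T2.R1)
|SC outcomes| = 7

T0.R0=0 T2.R0=2 T2.R1=2
T0.R0=1 T2.R0=0 T2.R1=0
T0.R0=1 T2.R0=0 T2.R1=2
T0.R0=1 T2.R0=2 T2.R1=2
T0.R0=2 T2.R0=0 T2.R1=0
T0.R0=2 T2.R0=0 T2.R1=2
T0.R0=2 T2.R0=2 T2.R1=2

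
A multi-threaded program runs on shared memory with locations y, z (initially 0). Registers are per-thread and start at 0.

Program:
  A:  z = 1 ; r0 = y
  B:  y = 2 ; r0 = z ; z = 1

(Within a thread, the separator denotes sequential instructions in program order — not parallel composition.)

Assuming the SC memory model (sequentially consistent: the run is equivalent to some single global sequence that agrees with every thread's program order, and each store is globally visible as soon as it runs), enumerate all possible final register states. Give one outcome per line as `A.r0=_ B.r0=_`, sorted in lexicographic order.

A.r0=0 B.r0=1
A.r0=2 B.r0=0
A.r0=2 B.r0=1

outcome vector order: (A.r0,B.r0)
|SC outcomes| = 3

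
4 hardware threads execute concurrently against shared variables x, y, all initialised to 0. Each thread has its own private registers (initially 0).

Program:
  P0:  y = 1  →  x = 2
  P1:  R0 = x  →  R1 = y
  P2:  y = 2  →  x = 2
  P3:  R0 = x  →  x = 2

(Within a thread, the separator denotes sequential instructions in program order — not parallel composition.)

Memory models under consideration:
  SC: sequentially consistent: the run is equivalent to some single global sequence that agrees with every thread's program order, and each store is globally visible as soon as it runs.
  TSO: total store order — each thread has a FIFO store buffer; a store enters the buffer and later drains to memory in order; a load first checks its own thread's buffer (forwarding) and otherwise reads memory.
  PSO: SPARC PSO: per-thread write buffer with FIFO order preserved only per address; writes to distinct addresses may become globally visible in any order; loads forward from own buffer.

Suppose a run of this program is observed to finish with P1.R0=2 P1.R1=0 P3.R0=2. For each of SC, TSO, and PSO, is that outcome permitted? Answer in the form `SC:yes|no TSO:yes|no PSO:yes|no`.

outcome vector order: (P1.R0,P1.R1,P3.R0)
under SC → (0,0,0) (0,0,2) (0,1,0) (0,1,2) (0,2,0) (0,2,2) (2,0,0) (2,1,0) (2,1,2) (2,2,0) (2,2,2)
under TSO → (0,0,0) (0,0,2) (0,1,0) (0,1,2) (0,2,0) (0,2,2) (2,0,0) (2,1,0) (2,1,2) (2,2,0) (2,2,2)
under PSO → (0,0,0) (0,0,2) (0,1,0) (0,1,2) (0,2,0) (0,2,2) (2,0,0) (2,0,2) (2,1,0) (2,1,2) (2,2,0) (2,2,2)
target (2,0,2) ∈ {PSO}

SC:no TSO:no PSO:yes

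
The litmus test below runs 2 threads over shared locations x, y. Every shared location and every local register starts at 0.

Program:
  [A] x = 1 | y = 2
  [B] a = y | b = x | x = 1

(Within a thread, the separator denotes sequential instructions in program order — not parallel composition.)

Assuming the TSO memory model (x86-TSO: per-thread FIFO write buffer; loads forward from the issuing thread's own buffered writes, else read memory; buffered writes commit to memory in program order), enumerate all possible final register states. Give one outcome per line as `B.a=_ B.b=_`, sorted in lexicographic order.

outcome vector order: (B.a,B.b)
|TSO outcomes| = 3

B.a=0 B.b=0
B.a=0 B.b=1
B.a=2 B.b=1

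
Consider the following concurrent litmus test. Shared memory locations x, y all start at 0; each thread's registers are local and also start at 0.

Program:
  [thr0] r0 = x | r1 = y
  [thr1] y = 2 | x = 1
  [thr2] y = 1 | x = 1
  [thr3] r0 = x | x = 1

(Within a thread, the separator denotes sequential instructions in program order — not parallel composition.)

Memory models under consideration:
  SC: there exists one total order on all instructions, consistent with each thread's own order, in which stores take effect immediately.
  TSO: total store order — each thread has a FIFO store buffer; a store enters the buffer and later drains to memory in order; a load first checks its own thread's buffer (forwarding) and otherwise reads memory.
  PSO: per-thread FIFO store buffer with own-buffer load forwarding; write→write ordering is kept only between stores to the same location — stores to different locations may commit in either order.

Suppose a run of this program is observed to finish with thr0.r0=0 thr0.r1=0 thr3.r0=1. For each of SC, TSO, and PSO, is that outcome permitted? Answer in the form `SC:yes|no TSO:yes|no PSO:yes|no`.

outcome vector order: (thr0.r0,thr0.r1,thr3.r0)
SC (11): 0/0/0 0/0/1 0/1/0 0/1/1 0/2/0 0/2/1 1/0/0 1/1/0 1/1/1 1/2/0 1/2/1
TSO (11): 0/0/0 0/0/1 0/1/0 0/1/1 0/2/0 0/2/1 1/0/0 1/1/0 1/1/1 1/2/0 1/2/1
PSO (12): 0/0/0 0/0/1 0/1/0 0/1/1 0/2/0 0/2/1 1/0/0 1/0/1 1/1/0 1/1/1 1/2/0 1/2/1
target 0/0/1 ∈ {SC,TSO,PSO}

SC:yes TSO:yes PSO:yes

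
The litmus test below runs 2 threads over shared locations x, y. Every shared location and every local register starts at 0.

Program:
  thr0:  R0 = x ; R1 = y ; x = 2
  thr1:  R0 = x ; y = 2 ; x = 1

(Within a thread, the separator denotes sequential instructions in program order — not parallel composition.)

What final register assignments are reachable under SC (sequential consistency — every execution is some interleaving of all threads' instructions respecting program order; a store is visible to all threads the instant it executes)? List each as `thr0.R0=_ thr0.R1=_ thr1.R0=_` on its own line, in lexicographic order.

outcome vector order: (thr0.R0,thr0.R1,thr1.R0)
|SC outcomes| = 4

thr0.R0=0 thr0.R1=0 thr1.R0=0
thr0.R0=0 thr0.R1=0 thr1.R0=2
thr0.R0=0 thr0.R1=2 thr1.R0=0
thr0.R0=1 thr0.R1=2 thr1.R0=0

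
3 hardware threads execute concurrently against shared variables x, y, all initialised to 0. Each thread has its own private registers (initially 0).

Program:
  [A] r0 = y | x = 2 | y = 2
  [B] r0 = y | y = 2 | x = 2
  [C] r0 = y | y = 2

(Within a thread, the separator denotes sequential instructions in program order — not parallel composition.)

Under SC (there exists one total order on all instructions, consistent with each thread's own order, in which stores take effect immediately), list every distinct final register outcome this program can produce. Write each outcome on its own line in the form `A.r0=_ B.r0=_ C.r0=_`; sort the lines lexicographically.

A.r0=0 B.r0=0 C.r0=0
A.r0=0 B.r0=0 C.r0=2
A.r0=0 B.r0=2 C.r0=0
A.r0=0 B.r0=2 C.r0=2
A.r0=2 B.r0=0 C.r0=0
A.r0=2 B.r0=0 C.r0=2
A.r0=2 B.r0=2 C.r0=0

outcome vector order: (A.r0,B.r0,C.r0)
|SC outcomes| = 7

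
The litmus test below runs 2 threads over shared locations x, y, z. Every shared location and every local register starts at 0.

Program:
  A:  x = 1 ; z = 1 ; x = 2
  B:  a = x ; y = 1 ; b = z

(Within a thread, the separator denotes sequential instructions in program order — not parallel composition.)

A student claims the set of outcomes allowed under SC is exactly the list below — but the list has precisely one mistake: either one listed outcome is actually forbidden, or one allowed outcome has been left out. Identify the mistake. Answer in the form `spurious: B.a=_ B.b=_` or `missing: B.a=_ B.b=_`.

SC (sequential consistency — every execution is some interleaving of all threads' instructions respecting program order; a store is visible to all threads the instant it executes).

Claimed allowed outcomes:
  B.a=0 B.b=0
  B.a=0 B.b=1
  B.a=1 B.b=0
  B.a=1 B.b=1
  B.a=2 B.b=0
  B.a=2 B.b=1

outcome vector order: (B.a,B.b)
SC (5): <0 0>; <0 1>; <1 0>; <1 1>; <2 1>
claimed∖SC = {<2 0>}

spurious: B.a=2 B.b=0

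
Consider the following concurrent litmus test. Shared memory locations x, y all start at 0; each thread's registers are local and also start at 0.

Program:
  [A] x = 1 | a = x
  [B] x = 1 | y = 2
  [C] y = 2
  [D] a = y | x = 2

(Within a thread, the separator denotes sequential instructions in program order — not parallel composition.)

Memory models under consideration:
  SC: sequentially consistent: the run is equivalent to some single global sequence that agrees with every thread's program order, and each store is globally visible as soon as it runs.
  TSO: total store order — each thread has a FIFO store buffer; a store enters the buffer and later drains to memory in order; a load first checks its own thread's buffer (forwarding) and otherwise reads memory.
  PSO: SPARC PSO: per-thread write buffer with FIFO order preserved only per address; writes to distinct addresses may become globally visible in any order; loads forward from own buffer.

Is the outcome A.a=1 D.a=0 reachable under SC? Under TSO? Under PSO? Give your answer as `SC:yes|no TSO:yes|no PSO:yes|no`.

SC:yes TSO:yes PSO:yes

outcome vector order: (A.a,D.a)
[SC] allowed = {<1 0> <1 2> <2 0> <2 2>}
[TSO] allowed = {<1 0> <1 2> <2 0> <2 2>}
[PSO] allowed = {<1 0> <1 2> <2 0> <2 2>}
target <1 0> ∈ {SC,TSO,PSO}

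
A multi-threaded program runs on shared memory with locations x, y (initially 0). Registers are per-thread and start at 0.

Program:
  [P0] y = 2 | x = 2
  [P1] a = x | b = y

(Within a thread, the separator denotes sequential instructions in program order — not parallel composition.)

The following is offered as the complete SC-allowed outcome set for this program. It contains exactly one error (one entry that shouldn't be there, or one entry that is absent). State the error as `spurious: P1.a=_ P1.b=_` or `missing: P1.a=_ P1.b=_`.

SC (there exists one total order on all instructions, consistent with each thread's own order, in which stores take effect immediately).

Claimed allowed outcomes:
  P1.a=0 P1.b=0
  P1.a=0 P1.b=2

outcome vector order: (P1.a,P1.b)
SC (3): 0/0 0/2 2/2
SC∖claimed = {2/2}

missing: P1.a=2 P1.b=2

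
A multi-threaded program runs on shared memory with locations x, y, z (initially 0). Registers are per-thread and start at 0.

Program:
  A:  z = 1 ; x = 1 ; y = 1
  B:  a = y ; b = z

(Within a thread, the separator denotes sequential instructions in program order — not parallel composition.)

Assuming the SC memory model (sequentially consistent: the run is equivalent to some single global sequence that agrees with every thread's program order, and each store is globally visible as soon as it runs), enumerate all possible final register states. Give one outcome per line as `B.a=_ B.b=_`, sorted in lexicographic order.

outcome vector order: (B.a,B.b)
|SC outcomes| = 3

B.a=0 B.b=0
B.a=0 B.b=1
B.a=1 B.b=1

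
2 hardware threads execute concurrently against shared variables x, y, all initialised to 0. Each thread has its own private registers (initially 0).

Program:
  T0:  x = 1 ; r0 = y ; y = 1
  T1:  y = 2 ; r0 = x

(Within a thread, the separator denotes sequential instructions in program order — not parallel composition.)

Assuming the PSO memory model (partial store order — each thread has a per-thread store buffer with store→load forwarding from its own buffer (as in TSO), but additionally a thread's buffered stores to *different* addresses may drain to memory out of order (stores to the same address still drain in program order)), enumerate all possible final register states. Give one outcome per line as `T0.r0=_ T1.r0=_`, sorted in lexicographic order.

outcome vector order: (T0.r0,T1.r0)
|PSO outcomes| = 4

T0.r0=0 T1.r0=0
T0.r0=0 T1.r0=1
T0.r0=2 T1.r0=0
T0.r0=2 T1.r0=1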